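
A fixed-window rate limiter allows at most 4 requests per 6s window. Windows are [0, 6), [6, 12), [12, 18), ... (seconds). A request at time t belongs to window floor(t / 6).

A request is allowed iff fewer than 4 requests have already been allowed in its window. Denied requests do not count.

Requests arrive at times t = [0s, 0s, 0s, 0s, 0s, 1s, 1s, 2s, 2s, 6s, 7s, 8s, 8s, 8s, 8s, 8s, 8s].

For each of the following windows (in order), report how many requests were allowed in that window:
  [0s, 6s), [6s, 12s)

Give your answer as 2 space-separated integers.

Processing requests:
  req#1 t=0s (window 0): ALLOW
  req#2 t=0s (window 0): ALLOW
  req#3 t=0s (window 0): ALLOW
  req#4 t=0s (window 0): ALLOW
  req#5 t=0s (window 0): DENY
  req#6 t=1s (window 0): DENY
  req#7 t=1s (window 0): DENY
  req#8 t=2s (window 0): DENY
  req#9 t=2s (window 0): DENY
  req#10 t=6s (window 1): ALLOW
  req#11 t=7s (window 1): ALLOW
  req#12 t=8s (window 1): ALLOW
  req#13 t=8s (window 1): ALLOW
  req#14 t=8s (window 1): DENY
  req#15 t=8s (window 1): DENY
  req#16 t=8s (window 1): DENY
  req#17 t=8s (window 1): DENY

Allowed counts by window: 4 4

Answer: 4 4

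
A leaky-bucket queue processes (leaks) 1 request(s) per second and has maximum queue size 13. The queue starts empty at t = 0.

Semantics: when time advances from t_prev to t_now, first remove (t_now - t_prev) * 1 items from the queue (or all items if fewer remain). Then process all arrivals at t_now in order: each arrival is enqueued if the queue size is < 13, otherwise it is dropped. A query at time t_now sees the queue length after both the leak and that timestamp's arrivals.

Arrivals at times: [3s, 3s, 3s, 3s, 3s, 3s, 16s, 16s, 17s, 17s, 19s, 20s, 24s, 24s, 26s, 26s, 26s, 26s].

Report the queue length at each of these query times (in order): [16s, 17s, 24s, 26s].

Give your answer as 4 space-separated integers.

Queue lengths at query times:
  query t=16s: backlog = 2
  query t=17s: backlog = 3
  query t=24s: backlog = 2
  query t=26s: backlog = 4

Answer: 2 3 2 4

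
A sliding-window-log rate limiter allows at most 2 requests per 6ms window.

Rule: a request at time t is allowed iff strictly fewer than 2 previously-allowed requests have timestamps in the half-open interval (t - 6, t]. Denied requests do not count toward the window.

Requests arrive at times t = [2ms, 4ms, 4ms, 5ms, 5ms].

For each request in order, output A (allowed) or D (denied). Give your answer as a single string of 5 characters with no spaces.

Answer: AADDD

Derivation:
Tracking allowed requests in the window:
  req#1 t=2ms: ALLOW
  req#2 t=4ms: ALLOW
  req#3 t=4ms: DENY
  req#4 t=5ms: DENY
  req#5 t=5ms: DENY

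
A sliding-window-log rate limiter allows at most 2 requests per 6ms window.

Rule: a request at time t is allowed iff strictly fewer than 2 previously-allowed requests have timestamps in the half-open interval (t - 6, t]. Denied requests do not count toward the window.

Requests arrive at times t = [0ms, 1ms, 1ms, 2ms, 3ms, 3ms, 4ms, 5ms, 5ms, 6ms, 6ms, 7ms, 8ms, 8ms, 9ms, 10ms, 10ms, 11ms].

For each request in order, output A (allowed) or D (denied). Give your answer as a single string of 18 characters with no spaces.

Answer: AADDDDDDDADADDDDDD

Derivation:
Tracking allowed requests in the window:
  req#1 t=0ms: ALLOW
  req#2 t=1ms: ALLOW
  req#3 t=1ms: DENY
  req#4 t=2ms: DENY
  req#5 t=3ms: DENY
  req#6 t=3ms: DENY
  req#7 t=4ms: DENY
  req#8 t=5ms: DENY
  req#9 t=5ms: DENY
  req#10 t=6ms: ALLOW
  req#11 t=6ms: DENY
  req#12 t=7ms: ALLOW
  req#13 t=8ms: DENY
  req#14 t=8ms: DENY
  req#15 t=9ms: DENY
  req#16 t=10ms: DENY
  req#17 t=10ms: DENY
  req#18 t=11ms: DENY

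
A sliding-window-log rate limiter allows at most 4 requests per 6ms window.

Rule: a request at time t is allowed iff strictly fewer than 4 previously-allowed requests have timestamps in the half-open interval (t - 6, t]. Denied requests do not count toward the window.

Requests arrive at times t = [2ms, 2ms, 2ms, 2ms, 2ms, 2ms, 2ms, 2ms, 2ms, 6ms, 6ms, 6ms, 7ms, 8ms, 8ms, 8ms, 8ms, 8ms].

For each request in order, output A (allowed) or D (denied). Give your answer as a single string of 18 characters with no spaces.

Tracking allowed requests in the window:
  req#1 t=2ms: ALLOW
  req#2 t=2ms: ALLOW
  req#3 t=2ms: ALLOW
  req#4 t=2ms: ALLOW
  req#5 t=2ms: DENY
  req#6 t=2ms: DENY
  req#7 t=2ms: DENY
  req#8 t=2ms: DENY
  req#9 t=2ms: DENY
  req#10 t=6ms: DENY
  req#11 t=6ms: DENY
  req#12 t=6ms: DENY
  req#13 t=7ms: DENY
  req#14 t=8ms: ALLOW
  req#15 t=8ms: ALLOW
  req#16 t=8ms: ALLOW
  req#17 t=8ms: ALLOW
  req#18 t=8ms: DENY

Answer: AAAADDDDDDDDDAAAAD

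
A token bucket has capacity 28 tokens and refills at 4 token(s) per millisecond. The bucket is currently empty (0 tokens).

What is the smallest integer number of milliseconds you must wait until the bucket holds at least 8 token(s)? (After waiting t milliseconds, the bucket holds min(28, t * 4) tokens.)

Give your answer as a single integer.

Answer: 2

Derivation:
Need t * 4 >= 8, so t >= 8/4.
Smallest integer t = ceil(8/4) = 2.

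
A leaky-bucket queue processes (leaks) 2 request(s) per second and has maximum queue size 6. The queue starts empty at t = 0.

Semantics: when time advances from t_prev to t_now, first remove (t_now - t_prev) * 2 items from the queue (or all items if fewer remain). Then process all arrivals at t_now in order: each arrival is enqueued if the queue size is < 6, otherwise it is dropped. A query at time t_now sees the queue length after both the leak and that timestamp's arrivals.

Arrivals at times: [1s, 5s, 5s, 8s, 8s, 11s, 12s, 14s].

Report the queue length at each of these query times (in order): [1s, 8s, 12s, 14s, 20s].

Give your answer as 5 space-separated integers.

Answer: 1 2 1 1 0

Derivation:
Queue lengths at query times:
  query t=1s: backlog = 1
  query t=8s: backlog = 2
  query t=12s: backlog = 1
  query t=14s: backlog = 1
  query t=20s: backlog = 0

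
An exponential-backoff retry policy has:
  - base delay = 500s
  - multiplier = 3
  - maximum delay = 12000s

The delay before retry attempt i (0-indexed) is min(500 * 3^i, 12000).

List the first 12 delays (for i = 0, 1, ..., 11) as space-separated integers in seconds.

Computing each delay:
  i=0: min(500*3^0, 12000) = 500
  i=1: min(500*3^1, 12000) = 1500
  i=2: min(500*3^2, 12000) = 4500
  i=3: min(500*3^3, 12000) = 12000
  i=4: min(500*3^4, 12000) = 12000
  i=5: min(500*3^5, 12000) = 12000
  i=6: min(500*3^6, 12000) = 12000
  i=7: min(500*3^7, 12000) = 12000
  i=8: min(500*3^8, 12000) = 12000
  i=9: min(500*3^9, 12000) = 12000
  i=10: min(500*3^10, 12000) = 12000
  i=11: min(500*3^11, 12000) = 12000

Answer: 500 1500 4500 12000 12000 12000 12000 12000 12000 12000 12000 12000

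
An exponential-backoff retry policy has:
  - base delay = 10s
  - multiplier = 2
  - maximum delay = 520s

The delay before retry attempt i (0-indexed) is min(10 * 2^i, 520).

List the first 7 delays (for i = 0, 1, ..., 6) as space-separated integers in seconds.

Computing each delay:
  i=0: min(10*2^0, 520) = 10
  i=1: min(10*2^1, 520) = 20
  i=2: min(10*2^2, 520) = 40
  i=3: min(10*2^3, 520) = 80
  i=4: min(10*2^4, 520) = 160
  i=5: min(10*2^5, 520) = 320
  i=6: min(10*2^6, 520) = 520

Answer: 10 20 40 80 160 320 520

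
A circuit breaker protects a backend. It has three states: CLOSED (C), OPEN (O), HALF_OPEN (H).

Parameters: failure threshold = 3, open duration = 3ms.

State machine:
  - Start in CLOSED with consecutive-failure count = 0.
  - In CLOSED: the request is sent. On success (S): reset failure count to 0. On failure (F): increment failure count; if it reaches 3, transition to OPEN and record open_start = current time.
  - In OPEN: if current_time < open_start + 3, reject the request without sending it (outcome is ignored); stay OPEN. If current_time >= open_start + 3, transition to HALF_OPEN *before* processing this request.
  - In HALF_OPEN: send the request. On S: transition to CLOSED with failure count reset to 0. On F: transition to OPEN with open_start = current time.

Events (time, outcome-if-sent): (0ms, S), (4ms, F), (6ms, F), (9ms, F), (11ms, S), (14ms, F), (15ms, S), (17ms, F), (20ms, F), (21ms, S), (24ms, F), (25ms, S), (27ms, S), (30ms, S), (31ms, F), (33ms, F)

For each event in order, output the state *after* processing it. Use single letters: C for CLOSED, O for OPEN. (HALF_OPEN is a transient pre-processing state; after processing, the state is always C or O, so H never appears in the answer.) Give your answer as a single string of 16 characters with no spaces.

State after each event:
  event#1 t=0ms outcome=S: state=CLOSED
  event#2 t=4ms outcome=F: state=CLOSED
  event#3 t=6ms outcome=F: state=CLOSED
  event#4 t=9ms outcome=F: state=OPEN
  event#5 t=11ms outcome=S: state=OPEN
  event#6 t=14ms outcome=F: state=OPEN
  event#7 t=15ms outcome=S: state=OPEN
  event#8 t=17ms outcome=F: state=OPEN
  event#9 t=20ms outcome=F: state=OPEN
  event#10 t=21ms outcome=S: state=OPEN
  event#11 t=24ms outcome=F: state=OPEN
  event#12 t=25ms outcome=S: state=OPEN
  event#13 t=27ms outcome=S: state=CLOSED
  event#14 t=30ms outcome=S: state=CLOSED
  event#15 t=31ms outcome=F: state=CLOSED
  event#16 t=33ms outcome=F: state=CLOSED

Answer: CCCOOOOOOOOOCCCC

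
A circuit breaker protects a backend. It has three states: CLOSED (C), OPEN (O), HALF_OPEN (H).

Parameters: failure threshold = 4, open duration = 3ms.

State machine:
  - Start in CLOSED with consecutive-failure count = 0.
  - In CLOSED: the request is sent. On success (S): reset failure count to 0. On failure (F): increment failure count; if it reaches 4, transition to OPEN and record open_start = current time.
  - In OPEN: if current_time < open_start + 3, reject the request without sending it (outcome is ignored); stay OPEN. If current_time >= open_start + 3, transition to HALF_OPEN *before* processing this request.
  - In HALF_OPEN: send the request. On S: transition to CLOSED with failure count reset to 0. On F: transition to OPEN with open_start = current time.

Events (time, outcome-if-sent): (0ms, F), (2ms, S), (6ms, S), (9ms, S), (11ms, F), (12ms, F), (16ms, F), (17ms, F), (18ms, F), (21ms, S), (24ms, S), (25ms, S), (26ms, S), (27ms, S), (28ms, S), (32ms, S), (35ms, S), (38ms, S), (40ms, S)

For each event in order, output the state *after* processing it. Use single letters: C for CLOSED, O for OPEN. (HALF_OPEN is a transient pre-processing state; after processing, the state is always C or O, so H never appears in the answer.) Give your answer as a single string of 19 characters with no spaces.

State after each event:
  event#1 t=0ms outcome=F: state=CLOSED
  event#2 t=2ms outcome=S: state=CLOSED
  event#3 t=6ms outcome=S: state=CLOSED
  event#4 t=9ms outcome=S: state=CLOSED
  event#5 t=11ms outcome=F: state=CLOSED
  event#6 t=12ms outcome=F: state=CLOSED
  event#7 t=16ms outcome=F: state=CLOSED
  event#8 t=17ms outcome=F: state=OPEN
  event#9 t=18ms outcome=F: state=OPEN
  event#10 t=21ms outcome=S: state=CLOSED
  event#11 t=24ms outcome=S: state=CLOSED
  event#12 t=25ms outcome=S: state=CLOSED
  event#13 t=26ms outcome=S: state=CLOSED
  event#14 t=27ms outcome=S: state=CLOSED
  event#15 t=28ms outcome=S: state=CLOSED
  event#16 t=32ms outcome=S: state=CLOSED
  event#17 t=35ms outcome=S: state=CLOSED
  event#18 t=38ms outcome=S: state=CLOSED
  event#19 t=40ms outcome=S: state=CLOSED

Answer: CCCCCCCOOCCCCCCCCCC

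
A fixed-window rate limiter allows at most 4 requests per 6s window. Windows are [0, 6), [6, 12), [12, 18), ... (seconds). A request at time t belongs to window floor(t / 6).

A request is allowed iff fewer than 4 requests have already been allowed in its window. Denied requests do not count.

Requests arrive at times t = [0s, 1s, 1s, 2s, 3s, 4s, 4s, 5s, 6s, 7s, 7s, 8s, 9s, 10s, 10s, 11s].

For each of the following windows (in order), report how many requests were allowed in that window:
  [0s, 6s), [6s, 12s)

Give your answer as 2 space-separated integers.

Processing requests:
  req#1 t=0s (window 0): ALLOW
  req#2 t=1s (window 0): ALLOW
  req#3 t=1s (window 0): ALLOW
  req#4 t=2s (window 0): ALLOW
  req#5 t=3s (window 0): DENY
  req#6 t=4s (window 0): DENY
  req#7 t=4s (window 0): DENY
  req#8 t=5s (window 0): DENY
  req#9 t=6s (window 1): ALLOW
  req#10 t=7s (window 1): ALLOW
  req#11 t=7s (window 1): ALLOW
  req#12 t=8s (window 1): ALLOW
  req#13 t=9s (window 1): DENY
  req#14 t=10s (window 1): DENY
  req#15 t=10s (window 1): DENY
  req#16 t=11s (window 1): DENY

Allowed counts by window: 4 4

Answer: 4 4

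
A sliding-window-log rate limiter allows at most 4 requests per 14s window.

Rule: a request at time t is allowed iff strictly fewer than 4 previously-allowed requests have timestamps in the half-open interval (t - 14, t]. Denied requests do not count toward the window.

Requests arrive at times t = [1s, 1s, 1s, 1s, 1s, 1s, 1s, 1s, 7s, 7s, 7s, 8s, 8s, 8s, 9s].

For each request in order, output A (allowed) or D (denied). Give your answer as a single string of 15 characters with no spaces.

Answer: AAAADDDDDDDDDDD

Derivation:
Tracking allowed requests in the window:
  req#1 t=1s: ALLOW
  req#2 t=1s: ALLOW
  req#3 t=1s: ALLOW
  req#4 t=1s: ALLOW
  req#5 t=1s: DENY
  req#6 t=1s: DENY
  req#7 t=1s: DENY
  req#8 t=1s: DENY
  req#9 t=7s: DENY
  req#10 t=7s: DENY
  req#11 t=7s: DENY
  req#12 t=8s: DENY
  req#13 t=8s: DENY
  req#14 t=8s: DENY
  req#15 t=9s: DENY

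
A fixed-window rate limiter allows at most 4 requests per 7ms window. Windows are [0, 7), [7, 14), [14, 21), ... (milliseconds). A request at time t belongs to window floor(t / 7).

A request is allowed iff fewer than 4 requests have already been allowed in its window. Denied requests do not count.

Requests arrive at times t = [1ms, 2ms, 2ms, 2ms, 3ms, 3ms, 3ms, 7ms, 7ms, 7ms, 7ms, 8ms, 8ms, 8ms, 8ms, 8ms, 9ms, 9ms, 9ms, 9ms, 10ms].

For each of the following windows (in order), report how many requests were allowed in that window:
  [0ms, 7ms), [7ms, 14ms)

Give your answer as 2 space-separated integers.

Answer: 4 4

Derivation:
Processing requests:
  req#1 t=1ms (window 0): ALLOW
  req#2 t=2ms (window 0): ALLOW
  req#3 t=2ms (window 0): ALLOW
  req#4 t=2ms (window 0): ALLOW
  req#5 t=3ms (window 0): DENY
  req#6 t=3ms (window 0): DENY
  req#7 t=3ms (window 0): DENY
  req#8 t=7ms (window 1): ALLOW
  req#9 t=7ms (window 1): ALLOW
  req#10 t=7ms (window 1): ALLOW
  req#11 t=7ms (window 1): ALLOW
  req#12 t=8ms (window 1): DENY
  req#13 t=8ms (window 1): DENY
  req#14 t=8ms (window 1): DENY
  req#15 t=8ms (window 1): DENY
  req#16 t=8ms (window 1): DENY
  req#17 t=9ms (window 1): DENY
  req#18 t=9ms (window 1): DENY
  req#19 t=9ms (window 1): DENY
  req#20 t=9ms (window 1): DENY
  req#21 t=10ms (window 1): DENY

Allowed counts by window: 4 4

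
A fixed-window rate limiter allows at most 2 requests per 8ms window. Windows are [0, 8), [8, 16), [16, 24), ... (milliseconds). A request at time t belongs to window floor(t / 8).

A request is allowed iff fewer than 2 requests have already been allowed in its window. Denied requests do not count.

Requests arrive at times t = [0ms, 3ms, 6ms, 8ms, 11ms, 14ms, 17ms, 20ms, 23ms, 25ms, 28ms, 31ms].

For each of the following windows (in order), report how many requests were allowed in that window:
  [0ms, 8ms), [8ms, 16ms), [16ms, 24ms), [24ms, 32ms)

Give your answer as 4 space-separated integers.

Answer: 2 2 2 2

Derivation:
Processing requests:
  req#1 t=0ms (window 0): ALLOW
  req#2 t=3ms (window 0): ALLOW
  req#3 t=6ms (window 0): DENY
  req#4 t=8ms (window 1): ALLOW
  req#5 t=11ms (window 1): ALLOW
  req#6 t=14ms (window 1): DENY
  req#7 t=17ms (window 2): ALLOW
  req#8 t=20ms (window 2): ALLOW
  req#9 t=23ms (window 2): DENY
  req#10 t=25ms (window 3): ALLOW
  req#11 t=28ms (window 3): ALLOW
  req#12 t=31ms (window 3): DENY

Allowed counts by window: 2 2 2 2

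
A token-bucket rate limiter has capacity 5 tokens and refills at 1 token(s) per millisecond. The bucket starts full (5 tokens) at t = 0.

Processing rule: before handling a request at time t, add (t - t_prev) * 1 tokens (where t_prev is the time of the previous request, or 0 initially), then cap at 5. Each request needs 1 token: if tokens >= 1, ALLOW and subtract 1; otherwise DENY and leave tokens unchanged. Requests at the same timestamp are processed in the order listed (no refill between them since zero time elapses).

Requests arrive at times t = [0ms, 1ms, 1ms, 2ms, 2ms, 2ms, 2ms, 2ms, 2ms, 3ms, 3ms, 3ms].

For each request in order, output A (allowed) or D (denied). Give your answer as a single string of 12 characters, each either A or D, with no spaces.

Simulating step by step:
  req#1 t=0ms: ALLOW
  req#2 t=1ms: ALLOW
  req#3 t=1ms: ALLOW
  req#4 t=2ms: ALLOW
  req#5 t=2ms: ALLOW
  req#6 t=2ms: ALLOW
  req#7 t=2ms: ALLOW
  req#8 t=2ms: DENY
  req#9 t=2ms: DENY
  req#10 t=3ms: ALLOW
  req#11 t=3ms: DENY
  req#12 t=3ms: DENY

Answer: AAAAAAADDADD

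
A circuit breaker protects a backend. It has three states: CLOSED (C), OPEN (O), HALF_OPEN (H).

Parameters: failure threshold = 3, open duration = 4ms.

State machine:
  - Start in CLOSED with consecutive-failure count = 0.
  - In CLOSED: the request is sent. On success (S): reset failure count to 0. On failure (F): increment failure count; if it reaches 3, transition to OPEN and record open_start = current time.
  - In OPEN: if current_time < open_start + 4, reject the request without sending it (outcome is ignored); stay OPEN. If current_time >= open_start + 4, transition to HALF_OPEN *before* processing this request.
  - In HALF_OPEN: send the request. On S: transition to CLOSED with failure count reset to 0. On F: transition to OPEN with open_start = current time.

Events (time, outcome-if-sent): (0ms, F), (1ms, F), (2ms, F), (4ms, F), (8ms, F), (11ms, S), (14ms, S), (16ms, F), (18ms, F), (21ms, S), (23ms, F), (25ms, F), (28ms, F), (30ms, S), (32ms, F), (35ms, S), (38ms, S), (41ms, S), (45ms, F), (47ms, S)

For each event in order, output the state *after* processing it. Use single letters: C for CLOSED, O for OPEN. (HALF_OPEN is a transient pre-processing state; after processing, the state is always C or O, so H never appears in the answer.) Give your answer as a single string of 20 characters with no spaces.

Answer: CCOOOOCCCCCCOOOOCCCC

Derivation:
State after each event:
  event#1 t=0ms outcome=F: state=CLOSED
  event#2 t=1ms outcome=F: state=CLOSED
  event#3 t=2ms outcome=F: state=OPEN
  event#4 t=4ms outcome=F: state=OPEN
  event#5 t=8ms outcome=F: state=OPEN
  event#6 t=11ms outcome=S: state=OPEN
  event#7 t=14ms outcome=S: state=CLOSED
  event#8 t=16ms outcome=F: state=CLOSED
  event#9 t=18ms outcome=F: state=CLOSED
  event#10 t=21ms outcome=S: state=CLOSED
  event#11 t=23ms outcome=F: state=CLOSED
  event#12 t=25ms outcome=F: state=CLOSED
  event#13 t=28ms outcome=F: state=OPEN
  event#14 t=30ms outcome=S: state=OPEN
  event#15 t=32ms outcome=F: state=OPEN
  event#16 t=35ms outcome=S: state=OPEN
  event#17 t=38ms outcome=S: state=CLOSED
  event#18 t=41ms outcome=S: state=CLOSED
  event#19 t=45ms outcome=F: state=CLOSED
  event#20 t=47ms outcome=S: state=CLOSED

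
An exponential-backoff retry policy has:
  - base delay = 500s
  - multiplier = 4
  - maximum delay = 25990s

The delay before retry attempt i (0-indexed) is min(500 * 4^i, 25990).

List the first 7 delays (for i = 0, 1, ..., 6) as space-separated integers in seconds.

Computing each delay:
  i=0: min(500*4^0, 25990) = 500
  i=1: min(500*4^1, 25990) = 2000
  i=2: min(500*4^2, 25990) = 8000
  i=3: min(500*4^3, 25990) = 25990
  i=4: min(500*4^4, 25990) = 25990
  i=5: min(500*4^5, 25990) = 25990
  i=6: min(500*4^6, 25990) = 25990

Answer: 500 2000 8000 25990 25990 25990 25990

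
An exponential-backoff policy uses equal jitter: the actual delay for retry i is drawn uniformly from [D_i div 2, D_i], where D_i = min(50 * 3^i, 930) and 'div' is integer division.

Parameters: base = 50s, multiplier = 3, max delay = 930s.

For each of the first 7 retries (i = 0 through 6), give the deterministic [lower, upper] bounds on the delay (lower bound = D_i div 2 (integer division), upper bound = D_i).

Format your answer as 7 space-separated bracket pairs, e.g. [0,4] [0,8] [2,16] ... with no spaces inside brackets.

Answer: [25,50] [75,150] [225,450] [465,930] [465,930] [465,930] [465,930]

Derivation:
Computing bounds per retry:
  i=0: D_i=min(50*3^0,930)=50, bounds=[25,50]
  i=1: D_i=min(50*3^1,930)=150, bounds=[75,150]
  i=2: D_i=min(50*3^2,930)=450, bounds=[225,450]
  i=3: D_i=min(50*3^3,930)=930, bounds=[465,930]
  i=4: D_i=min(50*3^4,930)=930, bounds=[465,930]
  i=5: D_i=min(50*3^5,930)=930, bounds=[465,930]
  i=6: D_i=min(50*3^6,930)=930, bounds=[465,930]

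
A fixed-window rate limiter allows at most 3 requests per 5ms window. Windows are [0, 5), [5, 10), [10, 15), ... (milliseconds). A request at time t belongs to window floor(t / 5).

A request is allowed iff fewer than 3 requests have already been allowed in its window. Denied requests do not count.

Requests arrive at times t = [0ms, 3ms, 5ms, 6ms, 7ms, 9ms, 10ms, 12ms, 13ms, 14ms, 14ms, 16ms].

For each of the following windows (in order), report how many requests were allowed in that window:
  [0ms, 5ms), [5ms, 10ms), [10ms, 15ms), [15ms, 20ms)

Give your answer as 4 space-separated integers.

Processing requests:
  req#1 t=0ms (window 0): ALLOW
  req#2 t=3ms (window 0): ALLOW
  req#3 t=5ms (window 1): ALLOW
  req#4 t=6ms (window 1): ALLOW
  req#5 t=7ms (window 1): ALLOW
  req#6 t=9ms (window 1): DENY
  req#7 t=10ms (window 2): ALLOW
  req#8 t=12ms (window 2): ALLOW
  req#9 t=13ms (window 2): ALLOW
  req#10 t=14ms (window 2): DENY
  req#11 t=14ms (window 2): DENY
  req#12 t=16ms (window 3): ALLOW

Allowed counts by window: 2 3 3 1

Answer: 2 3 3 1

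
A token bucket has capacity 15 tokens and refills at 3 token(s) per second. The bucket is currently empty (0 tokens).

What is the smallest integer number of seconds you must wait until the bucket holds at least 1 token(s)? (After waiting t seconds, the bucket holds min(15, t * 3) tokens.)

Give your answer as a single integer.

Need t * 3 >= 1, so t >= 1/3.
Smallest integer t = ceil(1/3) = 1.

Answer: 1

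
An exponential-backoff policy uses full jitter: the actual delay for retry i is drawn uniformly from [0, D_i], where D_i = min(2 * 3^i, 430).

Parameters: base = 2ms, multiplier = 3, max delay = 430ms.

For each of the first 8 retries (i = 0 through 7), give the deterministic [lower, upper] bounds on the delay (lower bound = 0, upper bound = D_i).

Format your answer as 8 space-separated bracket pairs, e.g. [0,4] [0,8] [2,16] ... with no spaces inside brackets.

Answer: [0,2] [0,6] [0,18] [0,54] [0,162] [0,430] [0,430] [0,430]

Derivation:
Computing bounds per retry:
  i=0: D_i=min(2*3^0,430)=2, bounds=[0,2]
  i=1: D_i=min(2*3^1,430)=6, bounds=[0,6]
  i=2: D_i=min(2*3^2,430)=18, bounds=[0,18]
  i=3: D_i=min(2*3^3,430)=54, bounds=[0,54]
  i=4: D_i=min(2*3^4,430)=162, bounds=[0,162]
  i=5: D_i=min(2*3^5,430)=430, bounds=[0,430]
  i=6: D_i=min(2*3^6,430)=430, bounds=[0,430]
  i=7: D_i=min(2*3^7,430)=430, bounds=[0,430]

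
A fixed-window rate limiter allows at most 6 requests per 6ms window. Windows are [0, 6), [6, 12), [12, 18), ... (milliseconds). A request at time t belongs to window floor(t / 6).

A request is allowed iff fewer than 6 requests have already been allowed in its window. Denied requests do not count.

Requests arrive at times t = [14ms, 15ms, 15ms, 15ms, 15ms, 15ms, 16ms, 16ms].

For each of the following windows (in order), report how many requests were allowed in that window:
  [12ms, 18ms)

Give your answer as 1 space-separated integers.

Processing requests:
  req#1 t=14ms (window 2): ALLOW
  req#2 t=15ms (window 2): ALLOW
  req#3 t=15ms (window 2): ALLOW
  req#4 t=15ms (window 2): ALLOW
  req#5 t=15ms (window 2): ALLOW
  req#6 t=15ms (window 2): ALLOW
  req#7 t=16ms (window 2): DENY
  req#8 t=16ms (window 2): DENY

Allowed counts by window: 6

Answer: 6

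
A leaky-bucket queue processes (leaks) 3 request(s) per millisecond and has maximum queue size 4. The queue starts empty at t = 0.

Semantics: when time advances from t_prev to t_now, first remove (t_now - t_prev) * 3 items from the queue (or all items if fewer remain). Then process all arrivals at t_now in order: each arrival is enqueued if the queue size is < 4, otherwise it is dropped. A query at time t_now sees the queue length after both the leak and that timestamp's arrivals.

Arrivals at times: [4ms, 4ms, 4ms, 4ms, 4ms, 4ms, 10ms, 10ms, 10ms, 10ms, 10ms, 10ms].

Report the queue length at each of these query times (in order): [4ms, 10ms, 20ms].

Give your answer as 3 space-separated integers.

Answer: 4 4 0

Derivation:
Queue lengths at query times:
  query t=4ms: backlog = 4
  query t=10ms: backlog = 4
  query t=20ms: backlog = 0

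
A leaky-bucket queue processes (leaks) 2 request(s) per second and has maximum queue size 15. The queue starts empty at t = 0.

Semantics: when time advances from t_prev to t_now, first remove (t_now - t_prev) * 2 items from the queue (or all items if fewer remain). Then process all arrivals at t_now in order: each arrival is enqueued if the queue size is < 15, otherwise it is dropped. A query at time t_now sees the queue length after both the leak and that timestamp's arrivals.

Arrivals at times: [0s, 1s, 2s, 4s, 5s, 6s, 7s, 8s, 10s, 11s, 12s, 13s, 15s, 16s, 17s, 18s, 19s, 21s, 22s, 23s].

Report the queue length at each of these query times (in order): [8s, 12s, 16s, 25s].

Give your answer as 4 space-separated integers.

Queue lengths at query times:
  query t=8s: backlog = 1
  query t=12s: backlog = 1
  query t=16s: backlog = 1
  query t=25s: backlog = 0

Answer: 1 1 1 0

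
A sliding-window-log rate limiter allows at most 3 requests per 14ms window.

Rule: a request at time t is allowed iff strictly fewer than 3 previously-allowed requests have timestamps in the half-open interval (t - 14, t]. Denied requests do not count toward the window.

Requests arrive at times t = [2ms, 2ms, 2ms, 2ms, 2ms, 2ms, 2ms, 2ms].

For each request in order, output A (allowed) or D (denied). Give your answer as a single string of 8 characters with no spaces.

Tracking allowed requests in the window:
  req#1 t=2ms: ALLOW
  req#2 t=2ms: ALLOW
  req#3 t=2ms: ALLOW
  req#4 t=2ms: DENY
  req#5 t=2ms: DENY
  req#6 t=2ms: DENY
  req#7 t=2ms: DENY
  req#8 t=2ms: DENY

Answer: AAADDDDD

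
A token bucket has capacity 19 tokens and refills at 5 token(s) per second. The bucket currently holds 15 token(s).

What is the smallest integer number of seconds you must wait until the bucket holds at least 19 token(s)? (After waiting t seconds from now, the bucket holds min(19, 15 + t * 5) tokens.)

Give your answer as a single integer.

Need 15 + t * 5 >= 19, so t >= 4/5.
Smallest integer t = ceil(4/5) = 1.

Answer: 1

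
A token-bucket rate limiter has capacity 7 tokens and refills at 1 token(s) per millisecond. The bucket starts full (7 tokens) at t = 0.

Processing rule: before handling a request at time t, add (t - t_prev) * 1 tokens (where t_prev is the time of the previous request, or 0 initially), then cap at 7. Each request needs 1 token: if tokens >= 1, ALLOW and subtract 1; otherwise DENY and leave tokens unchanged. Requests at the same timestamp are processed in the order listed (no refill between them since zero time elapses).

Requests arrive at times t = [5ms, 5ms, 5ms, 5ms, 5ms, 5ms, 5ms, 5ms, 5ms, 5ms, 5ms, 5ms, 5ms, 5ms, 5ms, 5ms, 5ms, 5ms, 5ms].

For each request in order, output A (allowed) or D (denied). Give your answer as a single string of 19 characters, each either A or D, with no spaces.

Simulating step by step:
  req#1 t=5ms: ALLOW
  req#2 t=5ms: ALLOW
  req#3 t=5ms: ALLOW
  req#4 t=5ms: ALLOW
  req#5 t=5ms: ALLOW
  req#6 t=5ms: ALLOW
  req#7 t=5ms: ALLOW
  req#8 t=5ms: DENY
  req#9 t=5ms: DENY
  req#10 t=5ms: DENY
  req#11 t=5ms: DENY
  req#12 t=5ms: DENY
  req#13 t=5ms: DENY
  req#14 t=5ms: DENY
  req#15 t=5ms: DENY
  req#16 t=5ms: DENY
  req#17 t=5ms: DENY
  req#18 t=5ms: DENY
  req#19 t=5ms: DENY

Answer: AAAAAAADDDDDDDDDDDD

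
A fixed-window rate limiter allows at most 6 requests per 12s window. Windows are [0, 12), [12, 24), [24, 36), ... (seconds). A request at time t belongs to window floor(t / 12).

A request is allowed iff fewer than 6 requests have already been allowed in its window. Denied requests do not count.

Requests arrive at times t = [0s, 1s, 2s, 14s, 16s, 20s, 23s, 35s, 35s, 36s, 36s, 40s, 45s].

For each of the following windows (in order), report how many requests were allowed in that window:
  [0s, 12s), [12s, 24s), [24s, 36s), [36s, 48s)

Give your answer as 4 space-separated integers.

Answer: 3 4 2 4

Derivation:
Processing requests:
  req#1 t=0s (window 0): ALLOW
  req#2 t=1s (window 0): ALLOW
  req#3 t=2s (window 0): ALLOW
  req#4 t=14s (window 1): ALLOW
  req#5 t=16s (window 1): ALLOW
  req#6 t=20s (window 1): ALLOW
  req#7 t=23s (window 1): ALLOW
  req#8 t=35s (window 2): ALLOW
  req#9 t=35s (window 2): ALLOW
  req#10 t=36s (window 3): ALLOW
  req#11 t=36s (window 3): ALLOW
  req#12 t=40s (window 3): ALLOW
  req#13 t=45s (window 3): ALLOW

Allowed counts by window: 3 4 2 4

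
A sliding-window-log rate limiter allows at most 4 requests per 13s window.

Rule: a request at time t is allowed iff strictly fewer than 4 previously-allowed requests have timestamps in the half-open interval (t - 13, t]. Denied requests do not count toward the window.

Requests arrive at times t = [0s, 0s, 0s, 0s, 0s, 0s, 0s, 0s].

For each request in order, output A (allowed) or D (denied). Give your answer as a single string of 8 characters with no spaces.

Tracking allowed requests in the window:
  req#1 t=0s: ALLOW
  req#2 t=0s: ALLOW
  req#3 t=0s: ALLOW
  req#4 t=0s: ALLOW
  req#5 t=0s: DENY
  req#6 t=0s: DENY
  req#7 t=0s: DENY
  req#8 t=0s: DENY

Answer: AAAADDDD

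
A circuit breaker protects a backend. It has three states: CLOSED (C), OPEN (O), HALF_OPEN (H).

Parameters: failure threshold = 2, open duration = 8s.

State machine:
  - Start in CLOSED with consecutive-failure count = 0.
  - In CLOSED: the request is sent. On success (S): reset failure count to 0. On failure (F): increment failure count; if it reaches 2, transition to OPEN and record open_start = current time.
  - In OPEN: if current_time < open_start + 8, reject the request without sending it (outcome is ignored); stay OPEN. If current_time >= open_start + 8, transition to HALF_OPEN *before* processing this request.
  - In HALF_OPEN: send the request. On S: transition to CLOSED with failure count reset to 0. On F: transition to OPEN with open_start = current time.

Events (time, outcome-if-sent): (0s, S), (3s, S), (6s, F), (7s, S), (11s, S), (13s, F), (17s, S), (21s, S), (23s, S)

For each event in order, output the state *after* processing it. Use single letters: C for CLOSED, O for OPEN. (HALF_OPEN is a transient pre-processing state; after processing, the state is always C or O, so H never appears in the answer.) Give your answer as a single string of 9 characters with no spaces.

State after each event:
  event#1 t=0s outcome=S: state=CLOSED
  event#2 t=3s outcome=S: state=CLOSED
  event#3 t=6s outcome=F: state=CLOSED
  event#4 t=7s outcome=S: state=CLOSED
  event#5 t=11s outcome=S: state=CLOSED
  event#6 t=13s outcome=F: state=CLOSED
  event#7 t=17s outcome=S: state=CLOSED
  event#8 t=21s outcome=S: state=CLOSED
  event#9 t=23s outcome=S: state=CLOSED

Answer: CCCCCCCCC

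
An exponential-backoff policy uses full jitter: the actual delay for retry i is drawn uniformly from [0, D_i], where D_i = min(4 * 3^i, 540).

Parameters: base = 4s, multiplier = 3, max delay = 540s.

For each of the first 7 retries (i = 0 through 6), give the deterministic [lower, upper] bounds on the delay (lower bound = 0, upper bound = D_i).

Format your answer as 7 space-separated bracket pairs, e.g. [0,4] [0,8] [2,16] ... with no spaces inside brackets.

Answer: [0,4] [0,12] [0,36] [0,108] [0,324] [0,540] [0,540]

Derivation:
Computing bounds per retry:
  i=0: D_i=min(4*3^0,540)=4, bounds=[0,4]
  i=1: D_i=min(4*3^1,540)=12, bounds=[0,12]
  i=2: D_i=min(4*3^2,540)=36, bounds=[0,36]
  i=3: D_i=min(4*3^3,540)=108, bounds=[0,108]
  i=4: D_i=min(4*3^4,540)=324, bounds=[0,324]
  i=5: D_i=min(4*3^5,540)=540, bounds=[0,540]
  i=6: D_i=min(4*3^6,540)=540, bounds=[0,540]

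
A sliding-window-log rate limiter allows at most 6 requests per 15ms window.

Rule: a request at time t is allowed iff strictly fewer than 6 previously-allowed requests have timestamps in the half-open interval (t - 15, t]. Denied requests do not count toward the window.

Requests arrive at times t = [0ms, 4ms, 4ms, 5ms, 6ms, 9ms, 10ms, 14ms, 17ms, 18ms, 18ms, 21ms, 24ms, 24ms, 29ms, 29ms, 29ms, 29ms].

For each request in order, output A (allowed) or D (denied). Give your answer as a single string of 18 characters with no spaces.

Tracking allowed requests in the window:
  req#1 t=0ms: ALLOW
  req#2 t=4ms: ALLOW
  req#3 t=4ms: ALLOW
  req#4 t=5ms: ALLOW
  req#5 t=6ms: ALLOW
  req#6 t=9ms: ALLOW
  req#7 t=10ms: DENY
  req#8 t=14ms: DENY
  req#9 t=17ms: ALLOW
  req#10 t=18ms: DENY
  req#11 t=18ms: DENY
  req#12 t=21ms: ALLOW
  req#13 t=24ms: ALLOW
  req#14 t=24ms: ALLOW
  req#15 t=29ms: ALLOW
  req#16 t=29ms: ALLOW
  req#17 t=29ms: DENY
  req#18 t=29ms: DENY

Answer: AAAAAADDADDAAAAADD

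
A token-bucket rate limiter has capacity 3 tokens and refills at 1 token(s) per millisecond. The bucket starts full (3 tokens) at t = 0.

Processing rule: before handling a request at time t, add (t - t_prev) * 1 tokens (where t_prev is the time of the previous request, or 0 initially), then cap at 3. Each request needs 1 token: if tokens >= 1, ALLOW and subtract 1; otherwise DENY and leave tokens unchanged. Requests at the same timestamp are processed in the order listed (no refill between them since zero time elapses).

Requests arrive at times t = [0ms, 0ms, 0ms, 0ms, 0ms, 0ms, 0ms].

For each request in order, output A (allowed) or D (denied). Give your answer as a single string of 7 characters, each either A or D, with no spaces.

Answer: AAADDDD

Derivation:
Simulating step by step:
  req#1 t=0ms: ALLOW
  req#2 t=0ms: ALLOW
  req#3 t=0ms: ALLOW
  req#4 t=0ms: DENY
  req#5 t=0ms: DENY
  req#6 t=0ms: DENY
  req#7 t=0ms: DENY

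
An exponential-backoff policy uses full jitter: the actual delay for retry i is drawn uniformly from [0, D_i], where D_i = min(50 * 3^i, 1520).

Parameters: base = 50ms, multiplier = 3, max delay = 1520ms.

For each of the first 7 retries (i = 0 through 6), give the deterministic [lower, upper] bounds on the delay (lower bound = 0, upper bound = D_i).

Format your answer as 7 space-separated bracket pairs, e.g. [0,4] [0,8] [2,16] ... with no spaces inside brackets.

Answer: [0,50] [0,150] [0,450] [0,1350] [0,1520] [0,1520] [0,1520]

Derivation:
Computing bounds per retry:
  i=0: D_i=min(50*3^0,1520)=50, bounds=[0,50]
  i=1: D_i=min(50*3^1,1520)=150, bounds=[0,150]
  i=2: D_i=min(50*3^2,1520)=450, bounds=[0,450]
  i=3: D_i=min(50*3^3,1520)=1350, bounds=[0,1350]
  i=4: D_i=min(50*3^4,1520)=1520, bounds=[0,1520]
  i=5: D_i=min(50*3^5,1520)=1520, bounds=[0,1520]
  i=6: D_i=min(50*3^6,1520)=1520, bounds=[0,1520]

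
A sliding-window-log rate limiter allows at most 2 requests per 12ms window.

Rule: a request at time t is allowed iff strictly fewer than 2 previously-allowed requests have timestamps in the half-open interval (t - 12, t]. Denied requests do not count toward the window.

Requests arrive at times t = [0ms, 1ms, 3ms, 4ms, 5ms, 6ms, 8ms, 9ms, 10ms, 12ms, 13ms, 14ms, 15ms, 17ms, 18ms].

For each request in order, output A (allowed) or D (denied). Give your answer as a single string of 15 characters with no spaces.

Answer: AADDDDDDDAADDDD

Derivation:
Tracking allowed requests in the window:
  req#1 t=0ms: ALLOW
  req#2 t=1ms: ALLOW
  req#3 t=3ms: DENY
  req#4 t=4ms: DENY
  req#5 t=5ms: DENY
  req#6 t=6ms: DENY
  req#7 t=8ms: DENY
  req#8 t=9ms: DENY
  req#9 t=10ms: DENY
  req#10 t=12ms: ALLOW
  req#11 t=13ms: ALLOW
  req#12 t=14ms: DENY
  req#13 t=15ms: DENY
  req#14 t=17ms: DENY
  req#15 t=18ms: DENY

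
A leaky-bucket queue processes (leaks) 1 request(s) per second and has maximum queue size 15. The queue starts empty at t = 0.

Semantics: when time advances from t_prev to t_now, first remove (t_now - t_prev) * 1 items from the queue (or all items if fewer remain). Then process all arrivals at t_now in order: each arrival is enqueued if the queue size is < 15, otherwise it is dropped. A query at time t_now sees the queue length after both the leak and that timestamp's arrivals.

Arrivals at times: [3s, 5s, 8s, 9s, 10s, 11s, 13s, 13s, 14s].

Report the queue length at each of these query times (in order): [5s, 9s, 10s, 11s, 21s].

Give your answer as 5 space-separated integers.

Queue lengths at query times:
  query t=5s: backlog = 1
  query t=9s: backlog = 1
  query t=10s: backlog = 1
  query t=11s: backlog = 1
  query t=21s: backlog = 0

Answer: 1 1 1 1 0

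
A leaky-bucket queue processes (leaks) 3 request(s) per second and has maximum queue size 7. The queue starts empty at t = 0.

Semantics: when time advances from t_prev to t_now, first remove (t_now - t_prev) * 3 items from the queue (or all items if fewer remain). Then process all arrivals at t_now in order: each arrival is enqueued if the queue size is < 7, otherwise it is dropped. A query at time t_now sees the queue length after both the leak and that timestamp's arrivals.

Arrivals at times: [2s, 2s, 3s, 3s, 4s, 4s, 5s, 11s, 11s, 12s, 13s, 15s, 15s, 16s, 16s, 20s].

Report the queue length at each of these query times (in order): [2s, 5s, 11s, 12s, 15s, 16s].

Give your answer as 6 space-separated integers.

Queue lengths at query times:
  query t=2s: backlog = 2
  query t=5s: backlog = 1
  query t=11s: backlog = 2
  query t=12s: backlog = 1
  query t=15s: backlog = 2
  query t=16s: backlog = 2

Answer: 2 1 2 1 2 2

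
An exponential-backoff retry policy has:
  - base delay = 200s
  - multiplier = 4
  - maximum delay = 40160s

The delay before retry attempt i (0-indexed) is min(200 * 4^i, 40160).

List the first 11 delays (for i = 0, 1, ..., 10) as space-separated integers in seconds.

Computing each delay:
  i=0: min(200*4^0, 40160) = 200
  i=1: min(200*4^1, 40160) = 800
  i=2: min(200*4^2, 40160) = 3200
  i=3: min(200*4^3, 40160) = 12800
  i=4: min(200*4^4, 40160) = 40160
  i=5: min(200*4^5, 40160) = 40160
  i=6: min(200*4^6, 40160) = 40160
  i=7: min(200*4^7, 40160) = 40160
  i=8: min(200*4^8, 40160) = 40160
  i=9: min(200*4^9, 40160) = 40160
  i=10: min(200*4^10, 40160) = 40160

Answer: 200 800 3200 12800 40160 40160 40160 40160 40160 40160 40160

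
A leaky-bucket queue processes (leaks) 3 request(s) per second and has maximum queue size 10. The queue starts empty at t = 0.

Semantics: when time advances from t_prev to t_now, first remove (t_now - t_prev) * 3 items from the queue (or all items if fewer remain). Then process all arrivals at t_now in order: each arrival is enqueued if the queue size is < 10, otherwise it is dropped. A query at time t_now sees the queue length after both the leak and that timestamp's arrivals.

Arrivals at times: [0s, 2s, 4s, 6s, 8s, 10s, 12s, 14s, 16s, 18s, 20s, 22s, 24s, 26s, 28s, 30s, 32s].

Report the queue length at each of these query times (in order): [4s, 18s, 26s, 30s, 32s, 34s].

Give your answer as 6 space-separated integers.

Answer: 1 1 1 1 1 0

Derivation:
Queue lengths at query times:
  query t=4s: backlog = 1
  query t=18s: backlog = 1
  query t=26s: backlog = 1
  query t=30s: backlog = 1
  query t=32s: backlog = 1
  query t=34s: backlog = 0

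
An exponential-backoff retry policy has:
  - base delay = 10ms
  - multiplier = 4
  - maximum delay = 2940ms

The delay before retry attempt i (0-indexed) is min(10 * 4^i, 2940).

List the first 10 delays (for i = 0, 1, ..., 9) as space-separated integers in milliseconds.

Computing each delay:
  i=0: min(10*4^0, 2940) = 10
  i=1: min(10*4^1, 2940) = 40
  i=2: min(10*4^2, 2940) = 160
  i=3: min(10*4^3, 2940) = 640
  i=4: min(10*4^4, 2940) = 2560
  i=5: min(10*4^5, 2940) = 2940
  i=6: min(10*4^6, 2940) = 2940
  i=7: min(10*4^7, 2940) = 2940
  i=8: min(10*4^8, 2940) = 2940
  i=9: min(10*4^9, 2940) = 2940

Answer: 10 40 160 640 2560 2940 2940 2940 2940 2940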